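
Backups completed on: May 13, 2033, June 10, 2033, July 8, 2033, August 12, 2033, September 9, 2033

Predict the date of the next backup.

October 14, 2033

Gaps: 28, 28, 35, 28 days — a mix of 28 and 35. Every date is a Friday.
Each is the 2nd Friday of its month.
October 2033 — 2nd Friday is October 14, 2033.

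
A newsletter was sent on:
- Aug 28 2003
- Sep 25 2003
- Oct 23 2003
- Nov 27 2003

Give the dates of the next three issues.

Dec 25 2003, Jan 22 2004, Feb 26 2004

These are Thursdays at 28- or 35-day spacing (28, 28, 35).
The pattern: 4th Thursday of the month.
December 2003 — 4th Thursday is Dec 25 2003.
January 2004 — 4th Thursday is Jan 22 2004.
4th Thursday of February 2004: Feb 26 2004.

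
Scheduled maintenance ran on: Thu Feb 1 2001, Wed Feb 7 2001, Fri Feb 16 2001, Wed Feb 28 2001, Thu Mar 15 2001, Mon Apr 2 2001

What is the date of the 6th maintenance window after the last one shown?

Thu Sep 20 2001

The spacing grows by 3 each time: 6, 9, 12, 15, 18 days.
Next gap: 21 days. Mon Apr 2 2001 + 21 days = Mon Apr 23 2001.
Next gap: 24 days. Mon Apr 23 2001 + 24 days = Thu May 17 2001.
Next gap: 27 days. Thu May 17 2001 + 27 days = Wed Jun 13 2001.
Next gap: 30 days. Wed Jun 13 2001 + 30 days = Fri Jul 13 2001.
Next gap: 33 days. Fri Jul 13 2001 + 33 days = Wed Aug 15 2001.
Next gap: 36 days. Wed Aug 15 2001 + 36 days = Thu Sep 20 2001.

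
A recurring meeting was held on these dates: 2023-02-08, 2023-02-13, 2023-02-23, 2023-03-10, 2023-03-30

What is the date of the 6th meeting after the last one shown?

Intervals are 5, 10, 15, 20 days — an arithmetic progression with common difference 5.
Next gap: 25 days. 2023-03-30 + 25 days = 2023-04-24.
Next gap: 30 days. 2023-04-24 + 30 days = 2023-05-24.
Next gap: 35 days. 2023-05-24 + 35 days = 2023-06-28.
Next gap: 40 days. 2023-06-28 + 40 days = 2023-08-07.
Next gap: 45 days. 2023-08-07 + 45 days = 2023-09-21.
Next gap: 50 days. 2023-09-21 + 50 days = 2023-11-10.

2023-11-10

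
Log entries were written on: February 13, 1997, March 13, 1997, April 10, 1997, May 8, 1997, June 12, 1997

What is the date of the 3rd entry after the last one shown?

All dates are Thursdays, 28, 28, 28, 35 days apart.
Specifically, the 2nd Thursday of each month.
2nd Thursday of July 1997: July 10, 1997.
August 1997 — 2nd Thursday is August 14, 1997.
2nd Thursday of September 1997: September 11, 1997.

September 11, 1997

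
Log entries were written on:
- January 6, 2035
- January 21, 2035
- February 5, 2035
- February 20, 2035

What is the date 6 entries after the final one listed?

May 21, 2035

The spacing is 15, 15, 15 days — always 15 days.
February 20, 2035 + 15 days = March 7, 2035.
March 7, 2035 + 15 days = March 22, 2035.
March 22, 2035 + 15 days = April 6, 2035.
April 6, 2035 + 15 days = April 21, 2035.
April 21, 2035 + 15 days = May 6, 2035.
May 6, 2035 + 15 days = May 21, 2035.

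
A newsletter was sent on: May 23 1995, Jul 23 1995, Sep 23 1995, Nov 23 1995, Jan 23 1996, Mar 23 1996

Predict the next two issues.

The day-of-month is always 23 (61, 62, 61, 61, 60 days between events).
So this recurs on the 23rd of every 2 months.
May 1996: May 23 1996.
July 1996: Jul 23 1996.

May 23 1996, Jul 23 1996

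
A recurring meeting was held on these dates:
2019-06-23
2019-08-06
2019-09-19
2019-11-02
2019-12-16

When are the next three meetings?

2020-01-29, 2020-03-13, 2020-04-26

Gaps between consecutive events: 44, 44, 44, 44 days — a constant 44-day interval.
2019-12-16 + 44 days = 2020-01-29.
2020-01-29 + 44 days = 2020-03-13.
2020-03-13 + 44 days = 2020-04-26.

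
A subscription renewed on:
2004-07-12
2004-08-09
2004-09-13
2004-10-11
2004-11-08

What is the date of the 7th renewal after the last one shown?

All dates are Mondays, 28, 35, 28, 28 days apart.
Specifically, the 2nd Monday of each month.
2nd Monday of December 2004: 2004-12-13.
January 2005 — 2nd Monday is 2005-01-10.
2nd Monday of February 2005: 2005-02-14.
March 2005 — 2nd Monday is 2005-03-14.
2nd Monday of April 2005: 2005-04-11.
2nd Monday of May 2005: 2005-05-09.
2nd Monday of June 2005: 2005-06-13.

2005-06-13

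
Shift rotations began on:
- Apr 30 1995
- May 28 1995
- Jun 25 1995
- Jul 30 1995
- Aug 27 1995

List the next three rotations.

All Sundays; the gaps (28, 28, 35, 28) vary with month length.
This is the last Sunday of each month.
September 1995 ends with Sunday Sep 24 1995.
October 1995 ends with Sunday Oct 29 1995.
November 1995 ends with Sunday Nov 26 1995.

Sep 24 1995, Oct 29 1995, Nov 26 1995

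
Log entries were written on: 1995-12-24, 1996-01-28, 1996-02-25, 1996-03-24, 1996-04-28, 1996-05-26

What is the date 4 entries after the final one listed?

1996-09-22

Gaps: 35, 28, 28, 35, 28 days — a mix of 28 and 35. Every date is a Sunday.
Each is the 4th Sunday of its month.
June 1996 — 4th Sunday is 1996-06-23.
4th Sunday of July 1996: 1996-07-28.
4th Sunday of August 1996: 1996-08-25.
4th Sunday of September 1996: 1996-09-22.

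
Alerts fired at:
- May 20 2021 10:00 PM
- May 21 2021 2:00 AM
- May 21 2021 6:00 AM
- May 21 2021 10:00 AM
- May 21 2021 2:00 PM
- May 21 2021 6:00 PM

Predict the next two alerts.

Spacing: 4, 4, 4, 4, 4 h — constant 4 h.
May 21 2021 6:00 PM + 4 h = May 21 2021 10:00 PM.
May 21 2021 10:00 PM + 4 h = May 22 2021 2:00 AM.

May 21 2021 10:00 PM, May 22 2021 2:00 AM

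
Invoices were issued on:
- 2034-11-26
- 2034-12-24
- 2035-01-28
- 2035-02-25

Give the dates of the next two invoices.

2035-03-25, 2035-04-22

All dates are Sundays, 28, 35, 28 days apart.
Specifically, the 4th Sunday of each month.
March 2035 — 4th Sunday is 2035-03-25.
4th Sunday of April 2035: 2035-04-22.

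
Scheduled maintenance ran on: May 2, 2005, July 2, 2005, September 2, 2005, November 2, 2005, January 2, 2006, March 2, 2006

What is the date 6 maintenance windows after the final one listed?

Gaps: 61, 62, 61, 61, 59 days — not constant. Every event is on the 2nd of the month.
Pattern: the 2nd of every 2 months.
Next: May 2006 → May 2, 2006.
Next: July 2006 → July 2, 2006.
Next: September 2006 → September 2, 2006.
Next: November 2006 → November 2, 2006.
Next: January 2007 → January 2, 2007.
March 2007: March 2, 2007.

March 2, 2007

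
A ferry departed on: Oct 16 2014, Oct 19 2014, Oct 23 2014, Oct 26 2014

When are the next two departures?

The gap pattern 3, 4, 3 repeats every 2 events.
These are the Thursdays and Sundays of each week.
Next Thursday: Oct 30 2014.
The following Sunday is Nov 2 2014.

Oct 30 2014, Nov 2 2014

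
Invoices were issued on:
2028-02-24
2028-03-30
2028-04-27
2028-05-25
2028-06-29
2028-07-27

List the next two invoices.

2028-08-31, 2028-09-28

All Thursdays; the gaps (35, 28, 28, 35, 28) vary with month length.
This is the last Thursday of each month.
August 2028 ends with Thursday 2028-08-31.
September 2028 ends with Thursday 2028-09-28.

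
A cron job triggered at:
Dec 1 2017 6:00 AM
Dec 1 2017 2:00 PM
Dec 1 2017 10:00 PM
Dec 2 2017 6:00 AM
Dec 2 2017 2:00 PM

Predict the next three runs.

Dec 2 2017 10:00 PM, Dec 3 2017 6:00 AM, Dec 3 2017 2:00 PM

Gaps: 8, 8, 8, 8 hours — each event is 8 hours after the previous one.
Dec 2 2017 2:00 PM + 8 h = Dec 2 2017 10:00 PM.
Dec 2 2017 10:00 PM + 8 h = Dec 3 2017 6:00 AM.
Dec 3 2017 6:00 AM + 8 h = Dec 3 2017 2:00 PM.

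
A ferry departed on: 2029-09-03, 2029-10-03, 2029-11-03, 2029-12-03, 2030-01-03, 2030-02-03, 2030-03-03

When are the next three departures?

The day-of-month is always 3 (30, 31, 30, 31, 31, 28 days between events).
So this recurs on the 3rd of each month.
Next: April 2030 → 2030-04-03.
May 2030: 2030-05-03.
Next: June 2030 → 2030-06-03.

2030-04-03, 2030-05-03, 2030-06-03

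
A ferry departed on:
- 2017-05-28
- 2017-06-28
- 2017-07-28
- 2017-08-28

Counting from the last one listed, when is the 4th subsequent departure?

The day-of-month is always 28 (31, 30, 31 days between events).
So this recurs on the 28th of each month.
September 2017: 2017-09-28.
October 2017: 2017-10-28.
November 2017: 2017-11-28.
Next: December 2017 → 2017-12-28.

2017-12-28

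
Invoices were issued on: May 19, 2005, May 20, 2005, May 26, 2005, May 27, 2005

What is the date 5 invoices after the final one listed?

June 16, 2005

Every event lands on a Thursday or Friday (gaps cycle 1, 6, 1).
So the schedule is: every Thursday and Friday.
Next Thursday: June 2, 2005.
The following Friday is June 3, 2005.
The following Thursday is June 9, 2005.
Next Friday: June 10, 2005.
Next Thursday: June 16, 2005.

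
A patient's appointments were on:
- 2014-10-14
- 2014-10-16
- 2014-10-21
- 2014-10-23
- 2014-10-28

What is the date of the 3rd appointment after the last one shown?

2014-11-06

The gap pattern 2, 5, 2, 5 repeats every 2 events.
These are the Tuesdays and Thursdays of each week.
Next Thursday: 2014-10-30.
Next Tuesday: 2014-11-04.
The following Thursday is 2014-11-06.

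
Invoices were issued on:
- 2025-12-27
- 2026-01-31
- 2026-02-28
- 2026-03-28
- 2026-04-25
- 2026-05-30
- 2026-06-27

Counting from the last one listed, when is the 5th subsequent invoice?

All Saturdays; the gaps (35, 28, 28, 28, 35, 28) vary with month length.
This is the last Saturday of each month.
Last Saturday of July 2026: 2026-07-25.
Last Saturday of August 2026: 2026-08-29.
September 2026 ends with Saturday 2026-09-26.
Last Saturday of October 2026: 2026-10-31.
Last Saturday of November 2026: 2026-11-28.

2026-11-28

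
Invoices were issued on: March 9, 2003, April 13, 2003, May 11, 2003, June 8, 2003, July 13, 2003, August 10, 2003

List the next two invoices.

September 14, 2003; October 12, 2003

These are Sundays at 28- or 35-day spacing (35, 28, 28, 35, 28).
The pattern: 2nd Sunday of the month.
September 2003 — 2nd Sunday is September 14, 2003.
October 2003 — 2nd Sunday is October 12, 2003.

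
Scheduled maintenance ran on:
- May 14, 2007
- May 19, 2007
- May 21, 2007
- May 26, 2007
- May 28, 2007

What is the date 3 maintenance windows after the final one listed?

June 9, 2007

Every event lands on a Monday or Saturday (gaps cycle 5, 2, 5, 2).
So the schedule is: every Monday and Saturday.
The following Saturday is June 2, 2007.
The following Monday is June 4, 2007.
Next Saturday: June 9, 2007.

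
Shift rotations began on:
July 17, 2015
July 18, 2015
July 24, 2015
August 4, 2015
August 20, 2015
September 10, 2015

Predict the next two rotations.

Gaps: 1, 6, 11, 16, 21 days — each gap is 5 larger than the previous one.
Next gap: 26 days. September 10, 2015 + 26 days = October 6, 2015.
Next gap: 31 days. October 6, 2015 + 31 days = November 6, 2015.

October 6, 2015; November 6, 2015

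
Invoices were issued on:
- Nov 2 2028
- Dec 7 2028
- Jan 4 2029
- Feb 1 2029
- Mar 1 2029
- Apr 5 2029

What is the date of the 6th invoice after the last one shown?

Oct 4 2029

Gaps: 35, 28, 28, 28, 35 days — a mix of 28 and 35. Every date is a Thursday.
Each is the 1st Thursday of its month.
May 2029 — 1st Thursday is May 3 2029.
1st Thursday of June 2029: Jun 7 2029.
1st Thursday of July 2029: Jul 5 2029.
August 2029 — 1st Thursday is Aug 2 2029.
1st Thursday of September 2029: Sep 6 2029.
1st Thursday of October 2029: Oct 4 2029.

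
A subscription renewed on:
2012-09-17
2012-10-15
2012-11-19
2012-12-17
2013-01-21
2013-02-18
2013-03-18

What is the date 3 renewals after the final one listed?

2013-06-17

All dates are Mondays, 28, 35, 28, 35, 28, 28 days apart.
Specifically, the 3rd Monday of each month.
April 2013 — 3rd Monday is 2013-04-15.
May 2013 — 3rd Monday is 2013-05-20.
3rd Monday of June 2013: 2013-06-17.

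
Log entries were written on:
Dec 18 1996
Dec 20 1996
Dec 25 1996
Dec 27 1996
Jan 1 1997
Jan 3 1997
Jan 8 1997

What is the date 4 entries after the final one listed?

Gaps: 2, 5, 2, 5, 2, 5 days — not constant, but cyclic with period 2.
The events fall on every Wednesday and Friday.
Next Friday: Jan 10 1997.
Next Wednesday: Jan 15 1997.
The following Friday is Jan 17 1997.
Next Wednesday: Jan 22 1997.

Jan 22 1997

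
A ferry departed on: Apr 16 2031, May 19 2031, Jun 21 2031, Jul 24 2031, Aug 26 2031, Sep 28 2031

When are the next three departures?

Every event comes 33 days after the last (33, 33, 33, 33, 33).
Sep 28 2031 + 33 days = Oct 31 2031.
Oct 31 2031 + 33 days = Dec 3 2031.
Dec 3 2031 + 33 days = Jan 5 2032.

Oct 31 2031, Dec 3 2031, Jan 5 2032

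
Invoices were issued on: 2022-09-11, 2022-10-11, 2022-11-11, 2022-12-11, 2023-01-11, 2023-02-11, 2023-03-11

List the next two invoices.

Gaps: 30, 31, 30, 31, 31, 28 days — not constant. Every event is on the 11th of the month.
Pattern: the 11th of each month.
Next: April 2023 → 2023-04-11.
Next: May 2023 → 2023-05-11.

2023-04-11, 2023-05-11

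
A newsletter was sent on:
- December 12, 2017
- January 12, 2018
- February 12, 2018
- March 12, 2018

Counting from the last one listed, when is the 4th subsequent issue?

The day-of-month is always 12 (31, 31, 28 days between events).
So this recurs on the 12th of each month.
Next: April 2018 → April 12, 2018.
May 2018: May 12, 2018.
June 2018: June 12, 2018.
Next: July 2018 → July 12, 2018.

July 12, 2018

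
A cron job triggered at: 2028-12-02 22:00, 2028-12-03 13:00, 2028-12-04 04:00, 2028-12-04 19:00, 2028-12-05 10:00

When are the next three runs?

2028-12-06 01:00, 2028-12-06 16:00, 2028-12-07 07:00

The interval is a steady 15 hours (15, 15, 15, 15).
2028-12-05 10:00 + 15 h = 2028-12-06 01:00.
2028-12-06 01:00 + 15 h = 2028-12-06 16:00.
2028-12-06 16:00 + 15 h = 2028-12-07 07:00.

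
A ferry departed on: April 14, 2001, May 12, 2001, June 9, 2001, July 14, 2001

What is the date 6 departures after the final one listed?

These are Saturdays at 28- or 35-day spacing (28, 28, 35).
The pattern: 2nd Saturday of the month.
August 2001 — 2nd Saturday is August 11, 2001.
2nd Saturday of September 2001: September 8, 2001.
2nd Saturday of October 2001: October 13, 2001.
2nd Saturday of November 2001: November 10, 2001.
2nd Saturday of December 2001: December 8, 2001.
January 2002 — 2nd Saturday is January 12, 2002.

January 12, 2002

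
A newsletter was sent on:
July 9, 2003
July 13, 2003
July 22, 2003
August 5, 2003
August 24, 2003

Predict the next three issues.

Intervals are 4, 9, 14, 19 days — an arithmetic progression with common difference 5.
Next gap: 24 days. August 24, 2003 + 24 days = September 17, 2003.
Next gap: 29 days. September 17, 2003 + 29 days = October 16, 2003.
Next gap: 34 days. October 16, 2003 + 34 days = November 19, 2003.

September 17, 2003; October 16, 2003; November 19, 2003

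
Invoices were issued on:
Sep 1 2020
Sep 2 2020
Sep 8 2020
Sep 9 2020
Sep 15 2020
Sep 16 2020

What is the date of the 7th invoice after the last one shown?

Gaps: 1, 6, 1, 6, 1 days — not constant, but cyclic with period 2.
The events fall on every Tuesday and Wednesday.
Next Tuesday: Sep 22 2020.
Next Wednesday: Sep 23 2020.
Next Tuesday: Sep 29 2020.
Next Wednesday: Sep 30 2020.
The following Tuesday is Oct 6 2020.
The following Wednesday is Oct 7 2020.
The following Tuesday is Oct 13 2020.

Oct 13 2020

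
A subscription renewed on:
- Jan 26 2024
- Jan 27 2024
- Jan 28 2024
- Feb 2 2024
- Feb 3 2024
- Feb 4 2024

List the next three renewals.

Every event lands on a Friday or Saturday or Sunday (gaps cycle 1, 1, 5, 1, 1).
So the schedule is: every Friday, Saturday and Sunday.
The following Friday is Feb 9 2024.
Next Saturday: Feb 10 2024.
The following Sunday is Feb 11 2024.

Feb 9 2024, Feb 10 2024, Feb 11 2024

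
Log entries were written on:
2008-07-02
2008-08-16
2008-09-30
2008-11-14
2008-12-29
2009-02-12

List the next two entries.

2009-03-29, 2009-05-13

The spacing is 45, 45, 45, 45, 45 days — always 45 days.
2009-02-12 + 45 days = 2009-03-29.
2009-03-29 + 45 days = 2009-05-13.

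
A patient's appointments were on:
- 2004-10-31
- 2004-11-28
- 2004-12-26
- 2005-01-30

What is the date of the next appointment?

2005-02-27

These are Sundays with 28, 28, 35-day gaps.
Each is the final Sunday of its month — 2004-10-31 is past the 28th, so '4th Sunday' doesn't fit.
Last Sunday of February 2005: 2005-02-27.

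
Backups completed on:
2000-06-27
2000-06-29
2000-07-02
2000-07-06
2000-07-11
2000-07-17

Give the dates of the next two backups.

2000-07-24, 2000-08-01

Gaps: 2, 3, 4, 5, 6 days — each gap is 1 larger than the previous one.
Next gap: 7 days. 2000-07-17 + 7 days = 2000-07-24.
Next gap: 8 days. 2000-07-24 + 8 days = 2000-08-01.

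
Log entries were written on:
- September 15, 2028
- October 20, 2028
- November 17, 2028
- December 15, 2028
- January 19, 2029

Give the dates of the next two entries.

February 16, 2029; March 16, 2029

These are Fridays at 28- or 35-day spacing (35, 28, 28, 35).
The pattern: 3rd Friday of the month.
3rd Friday of February 2029: February 16, 2029.
March 2029 — 3rd Friday is March 16, 2029.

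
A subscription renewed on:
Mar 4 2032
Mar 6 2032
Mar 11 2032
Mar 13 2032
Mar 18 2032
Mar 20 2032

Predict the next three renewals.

Mar 25 2032, Mar 27 2032, Apr 1 2032

The gap pattern 2, 5, 2, 5, 2 repeats every 2 events.
These are the Thursdays and Saturdays of each week.
Next Thursday: Mar 25 2032.
Next Saturday: Mar 27 2032.
The following Thursday is Apr 1 2032.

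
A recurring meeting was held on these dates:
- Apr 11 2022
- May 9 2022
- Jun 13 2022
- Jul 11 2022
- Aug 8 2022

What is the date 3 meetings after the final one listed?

These are Mondays at 28- or 35-day spacing (28, 35, 28, 28).
The pattern: 2nd Monday of the month.
September 2022 — 2nd Monday is Sep 12 2022.
October 2022 — 2nd Monday is Oct 10 2022.
2nd Monday of November 2022: Nov 14 2022.

Nov 14 2022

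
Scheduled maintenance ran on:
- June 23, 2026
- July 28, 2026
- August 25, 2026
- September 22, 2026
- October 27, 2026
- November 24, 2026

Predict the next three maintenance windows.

December 22, 2026; January 26, 2027; February 23, 2027

These are Tuesdays at 28- or 35-day spacing (35, 28, 28, 35, 28).
The pattern: 4th Tuesday of the month.
December 2026 — 4th Tuesday is December 22, 2026.
January 2027 — 4th Tuesday is January 26, 2027.
February 2027 — 4th Tuesday is February 23, 2027.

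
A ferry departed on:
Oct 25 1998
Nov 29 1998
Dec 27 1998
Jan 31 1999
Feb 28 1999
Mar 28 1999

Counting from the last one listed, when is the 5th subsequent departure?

Every date is a Sunday; gaps 35, 28, 35, 28, 28 days.
Each is the last Sunday of its month (at least one falls on the 29th or later, ruling out '4th Sunday').
April 1999 ends with Sunday Apr 25 1999.
Last Sunday of May 1999: May 30 1999.
June 1999 ends with Sunday Jun 27 1999.
July 1999 ends with Sunday Jul 25 1999.
August 1999 ends with Sunday Aug 29 1999.

Aug 29 1999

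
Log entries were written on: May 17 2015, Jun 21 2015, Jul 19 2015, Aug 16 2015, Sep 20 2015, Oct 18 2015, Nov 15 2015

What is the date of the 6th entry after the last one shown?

May 15 2016

Gaps: 35, 28, 28, 35, 28, 28 days — a mix of 28 and 35. Every date is a Sunday.
Each is the 3rd Sunday of its month.
December 2015 — 3rd Sunday is Dec 20 2015.
January 2016 — 3rd Sunday is Jan 17 2016.
February 2016 — 3rd Sunday is Feb 21 2016.
3rd Sunday of March 2016: Mar 20 2016.
3rd Sunday of April 2016: Apr 17 2016.
May 2016 — 3rd Sunday is May 15 2016.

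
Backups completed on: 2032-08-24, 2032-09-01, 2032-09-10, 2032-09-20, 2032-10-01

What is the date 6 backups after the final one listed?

Intervals are 8, 9, 10, 11 days — an arithmetic progression with common difference 1.
Next gap: 12 days. 2032-10-01 + 12 days = 2032-10-13.
Next gap: 13 days. 2032-10-13 + 13 days = 2032-10-26.
Next gap: 14 days. 2032-10-26 + 14 days = 2032-11-09.
Next gap: 15 days. 2032-11-09 + 15 days = 2032-11-24.
Next gap: 16 days. 2032-11-24 + 16 days = 2032-12-10.
Next gap: 17 days. 2032-12-10 + 17 days = 2032-12-27.

2032-12-27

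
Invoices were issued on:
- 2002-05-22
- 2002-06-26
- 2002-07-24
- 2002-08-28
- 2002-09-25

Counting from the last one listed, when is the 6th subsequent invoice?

2003-03-26

These are Wednesdays at 28- or 35-day spacing (35, 28, 35, 28).
The pattern: 4th Wednesday of the month.
4th Wednesday of October 2002: 2002-10-23.
4th Wednesday of November 2002: 2002-11-27.
4th Wednesday of December 2002: 2002-12-25.
4th Wednesday of January 2003: 2003-01-22.
February 2003 — 4th Wednesday is 2003-02-26.
4th Wednesday of March 2003: 2003-03-26.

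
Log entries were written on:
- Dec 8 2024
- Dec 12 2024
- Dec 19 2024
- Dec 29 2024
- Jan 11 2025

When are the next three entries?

Jan 27 2025, Feb 15 2025, Mar 9 2025

Gaps: 4, 7, 10, 13 days — each gap is 3 larger than the previous one.
Next gap: 16 days. Jan 11 2025 + 16 days = Jan 27 2025.
Next gap: 19 days. Jan 27 2025 + 19 days = Feb 15 2025.
Next gap: 22 days. Feb 15 2025 + 22 days = Mar 9 2025.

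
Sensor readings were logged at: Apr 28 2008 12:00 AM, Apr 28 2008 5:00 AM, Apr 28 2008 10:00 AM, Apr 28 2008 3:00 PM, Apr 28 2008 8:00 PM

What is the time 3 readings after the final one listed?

Apr 29 2008 11:00 AM

Spacing: 5, 5, 5, 5 h — constant 5 h.
Apr 28 2008 8:00 PM + 5 h = Apr 29 2008 1:00 AM.
Apr 29 2008 1:00 AM + 5 h = Apr 29 2008 6:00 AM.
Apr 29 2008 6:00 AM + 5 h = Apr 29 2008 11:00 AM.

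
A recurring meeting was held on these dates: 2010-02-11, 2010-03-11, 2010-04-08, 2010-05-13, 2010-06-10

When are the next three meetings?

2010-07-08, 2010-08-12, 2010-09-09

Gaps: 28, 28, 35, 28 days — a mix of 28 and 35. Every date is a Thursday.
Each is the 2nd Thursday of its month.
2nd Thursday of July 2010: 2010-07-08.
August 2010 — 2nd Thursday is 2010-08-12.
September 2010 — 2nd Thursday is 2010-09-09.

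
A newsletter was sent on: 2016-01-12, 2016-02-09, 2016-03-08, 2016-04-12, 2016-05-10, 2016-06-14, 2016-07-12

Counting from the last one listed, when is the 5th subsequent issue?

2016-12-13

These are Tuesdays at 28- or 35-day spacing (28, 28, 35, 28, 35, 28).
The pattern: 2nd Tuesday of the month.
August 2016 — 2nd Tuesday is 2016-08-09.
September 2016 — 2nd Tuesday is 2016-09-13.
2nd Tuesday of October 2016: 2016-10-11.
November 2016 — 2nd Tuesday is 2016-11-08.
2nd Tuesday of December 2016: 2016-12-13.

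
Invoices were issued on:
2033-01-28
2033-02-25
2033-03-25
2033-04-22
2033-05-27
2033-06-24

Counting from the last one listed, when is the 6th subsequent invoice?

Gaps: 28, 28, 28, 35, 28 days — a mix of 28 and 35. Every date is a Friday.
Each is the 4th Friday of its month.
4th Friday of July 2033: 2033-07-22.
4th Friday of August 2033: 2033-08-26.
September 2033 — 4th Friday is 2033-09-23.
October 2033 — 4th Friday is 2033-10-28.
November 2033 — 4th Friday is 2033-11-25.
4th Friday of December 2033: 2033-12-23.

2033-12-23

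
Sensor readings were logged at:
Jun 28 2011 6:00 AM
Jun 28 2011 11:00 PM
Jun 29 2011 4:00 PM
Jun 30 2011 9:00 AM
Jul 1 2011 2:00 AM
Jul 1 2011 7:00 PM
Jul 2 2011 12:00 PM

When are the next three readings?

Gaps: 17, 17, 17, 17, 17, 17 hours — each event is 17 hours after the previous one.
Jul 2 2011 12:00 PM + 17 h = Jul 3 2011 5:00 AM.
Jul 3 2011 5:00 AM + 17 h = Jul 3 2011 10:00 PM.
Jul 3 2011 10:00 PM + 17 h = Jul 4 2011 3:00 PM.

Jul 3 2011 5:00 AM, Jul 3 2011 10:00 PM, Jul 4 2011 3:00 PM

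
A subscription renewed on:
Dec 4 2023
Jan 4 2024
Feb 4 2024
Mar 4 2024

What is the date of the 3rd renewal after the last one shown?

The day-of-month is always 4 (31, 31, 29 days between events).
So this recurs on the 4th of each month.
April 2024: Apr 4 2024.
May 2024: May 4 2024.
June 2024: Jun 4 2024.

Jun 4 2024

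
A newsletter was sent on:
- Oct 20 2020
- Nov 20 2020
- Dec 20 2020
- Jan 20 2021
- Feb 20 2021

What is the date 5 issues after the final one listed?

Jul 20 2021

Gaps: 31, 30, 31, 31 days — not constant. Every event is on the 20th of the month.
Pattern: the 20th of each month.
March 2021: Mar 20 2021.
Next: April 2021 → Apr 20 2021.
Next: May 2021 → May 20 2021.
Next: June 2021 → Jun 20 2021.
July 2021: Jul 20 2021.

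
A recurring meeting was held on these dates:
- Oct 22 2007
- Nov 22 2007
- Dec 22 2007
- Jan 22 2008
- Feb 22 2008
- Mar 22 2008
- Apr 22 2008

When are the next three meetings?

The day-of-month is always 22 (31, 30, 31, 31, 29, 31 days between events).
So this recurs on the 22nd of each month.
Next: May 2008 → May 22 2008.
June 2008: Jun 22 2008.
July 2008: Jul 22 2008.

May 22 2008, Jun 22 2008, Jul 22 2008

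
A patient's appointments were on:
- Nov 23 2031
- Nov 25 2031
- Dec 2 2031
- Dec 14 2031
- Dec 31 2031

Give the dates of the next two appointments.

Intervals are 2, 7, 12, 17 days — an arithmetic progression with common difference 5.
Next gap: 22 days. Dec 31 2031 + 22 days = Jan 22 2032.
Next gap: 27 days. Jan 22 2032 + 27 days = Feb 18 2032.

Jan 22 2032, Feb 18 2032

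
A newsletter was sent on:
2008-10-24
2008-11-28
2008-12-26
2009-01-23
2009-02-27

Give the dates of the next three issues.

Gaps: 35, 28, 28, 35 days — a mix of 28 and 35. Every date is a Friday.
Each is the 4th Friday of its month.
March 2009 — 4th Friday is 2009-03-27.
April 2009 — 4th Friday is 2009-04-24.
4th Friday of May 2009: 2009-05-22.

2009-03-27, 2009-04-24, 2009-05-22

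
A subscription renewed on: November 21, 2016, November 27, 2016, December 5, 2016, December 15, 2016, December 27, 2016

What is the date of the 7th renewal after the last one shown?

May 16, 2017

Gaps: 6, 8, 10, 12 days — each gap is 2 larger than the previous one.
Next gap: 14 days. December 27, 2016 + 14 days = January 10, 2017.
Next gap: 16 days. January 10, 2017 + 16 days = January 26, 2017.
Next gap: 18 days. January 26, 2017 + 18 days = February 13, 2017.
Next gap: 20 days. February 13, 2017 + 20 days = March 5, 2017.
Next gap: 22 days. March 5, 2017 + 22 days = March 27, 2017.
Next gap: 24 days. March 27, 2017 + 24 days = April 20, 2017.
Next gap: 26 days. April 20, 2017 + 26 days = May 16, 2017.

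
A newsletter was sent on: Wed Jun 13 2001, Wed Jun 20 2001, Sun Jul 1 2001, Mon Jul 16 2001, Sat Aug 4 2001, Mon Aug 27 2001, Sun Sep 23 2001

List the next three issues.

Wed Oct 24 2001, Wed Nov 28 2001, Sun Jan 6 2002

Intervals are 7, 11, 15, 19, 23, 27 days — an arithmetic progression with common difference 4.
Next gap: 31 days. Sun Sep 23 2001 + 31 days = Wed Oct 24 2001.
Next gap: 35 days. Wed Oct 24 2001 + 35 days = Wed Nov 28 2001.
Next gap: 39 days. Wed Nov 28 2001 + 39 days = Sun Jan 6 2002.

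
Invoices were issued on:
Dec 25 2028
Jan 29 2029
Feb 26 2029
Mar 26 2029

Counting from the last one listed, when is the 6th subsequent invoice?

All Mondays; the gaps (35, 28, 28) vary with month length.
This is the last Monday of each month.
Last Monday of April 2029: Apr 30 2029.
May 2029 ends with Monday May 28 2029.
June 2029 ends with Monday Jun 25 2029.
July 2029 ends with Monday Jul 30 2029.
Last Monday of August 2029: Aug 27 2029.
September 2029 ends with Monday Sep 24 2029.

Sep 24 2029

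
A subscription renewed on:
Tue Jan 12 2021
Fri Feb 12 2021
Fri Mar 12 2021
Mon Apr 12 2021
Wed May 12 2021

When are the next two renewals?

Each date is the 12th; the gaps (31, 28, 31, 30) track the month lengths.
The rule is the 12th of each month.
June 2021: Sat Jun 12 2021.
Next: July 2021 → Mon Jul 12 2021.

Sat Jun 12 2021, Mon Jul 12 2021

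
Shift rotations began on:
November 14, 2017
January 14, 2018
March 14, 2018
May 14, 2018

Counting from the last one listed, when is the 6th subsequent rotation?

The day-of-month is always 14 (61, 59, 61 days between events).
So this recurs on the 14th of every 2 months.
Next: July 2018 → July 14, 2018.
September 2018: September 14, 2018.
November 2018: November 14, 2018.
Next: January 2019 → January 14, 2019.
March 2019: March 14, 2019.
May 2019: May 14, 2019.

May 14, 2019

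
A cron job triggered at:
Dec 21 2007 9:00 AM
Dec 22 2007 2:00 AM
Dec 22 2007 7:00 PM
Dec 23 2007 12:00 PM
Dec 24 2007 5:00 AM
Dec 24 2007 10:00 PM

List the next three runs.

Dec 25 2007 3:00 PM, Dec 26 2007 8:00 AM, Dec 27 2007 1:00 AM

The interval is a steady 17 hours (17, 17, 17, 17, 17).
Dec 24 2007 10:00 PM + 17 h = Dec 25 2007 3:00 PM.
Dec 25 2007 3:00 PM + 17 h = Dec 26 2007 8:00 AM.
Dec 26 2007 8:00 AM + 17 h = Dec 27 2007 1:00 AM.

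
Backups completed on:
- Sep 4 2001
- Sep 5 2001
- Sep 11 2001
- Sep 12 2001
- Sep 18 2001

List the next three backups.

The gap pattern 1, 6, 1, 6 repeats every 2 events.
These are the Tuesdays and Wednesdays of each week.
The following Wednesday is Sep 19 2001.
The following Tuesday is Sep 25 2001.
Next Wednesday: Sep 26 2001.

Sep 19 2001, Sep 25 2001, Sep 26 2001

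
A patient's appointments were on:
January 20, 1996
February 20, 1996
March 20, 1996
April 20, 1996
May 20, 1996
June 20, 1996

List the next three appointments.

The day-of-month is always 20 (31, 29, 31, 30, 31 days between events).
So this recurs on the 20th of each month.
July 1996: July 20, 1996.
August 1996: August 20, 1996.
September 1996: September 20, 1996.

July 20, 1996; August 20, 1996; September 20, 1996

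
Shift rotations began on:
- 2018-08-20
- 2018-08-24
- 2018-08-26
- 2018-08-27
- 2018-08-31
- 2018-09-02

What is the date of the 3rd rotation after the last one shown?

The gap pattern 4, 2, 1, 4, 2 repeats every 3 events.
These are the Mondays, Fridays and Sundays of each week.
The following Monday is 2018-09-03.
Next Friday: 2018-09-07.
Next Sunday: 2018-09-09.

2018-09-09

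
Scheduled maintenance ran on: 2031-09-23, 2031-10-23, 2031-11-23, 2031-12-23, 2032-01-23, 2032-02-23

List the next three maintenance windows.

The day-of-month is always 23 (30, 31, 30, 31, 31 days between events).
So this recurs on the 23rd of each month.
Next: March 2032 → 2032-03-23.
Next: April 2032 → 2032-04-23.
Next: May 2032 → 2032-05-23.

2032-03-23, 2032-04-23, 2032-05-23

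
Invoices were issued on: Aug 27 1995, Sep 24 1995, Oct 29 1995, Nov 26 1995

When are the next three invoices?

Every date is a Sunday; gaps 28, 35, 28 days.
Each is the last Sunday of its month (at least one falls on the 29th or later, ruling out '4th Sunday').
Last Sunday of December 1995: Dec 31 1995.
January 1996 ends with Sunday Jan 28 1996.
February 1996 ends with Sunday Feb 25 1996.

Dec 31 1995, Jan 28 1996, Feb 25 1996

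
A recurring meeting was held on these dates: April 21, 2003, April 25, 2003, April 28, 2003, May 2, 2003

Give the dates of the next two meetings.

The gap pattern 4, 3, 4 repeats every 2 events.
These are the Mondays and Fridays of each week.
The following Monday is May 5, 2003.
The following Friday is May 9, 2003.

May 5, 2003; May 9, 2003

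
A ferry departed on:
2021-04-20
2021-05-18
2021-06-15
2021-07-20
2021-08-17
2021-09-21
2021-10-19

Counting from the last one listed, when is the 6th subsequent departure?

All dates are Tuesdays, 28, 28, 35, 28, 35, 28 days apart.
Specifically, the 3rd Tuesday of each month.
3rd Tuesday of November 2021: 2021-11-16.
3rd Tuesday of December 2021: 2021-12-21.
January 2022 — 3rd Tuesday is 2022-01-18.
3rd Tuesday of February 2022: 2022-02-15.
March 2022 — 3rd Tuesday is 2022-03-15.
3rd Tuesday of April 2022: 2022-04-19.

2022-04-19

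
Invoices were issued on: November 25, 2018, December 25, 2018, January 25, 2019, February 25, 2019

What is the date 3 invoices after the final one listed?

May 25, 2019

The day-of-month is always 25 (30, 31, 31 days between events).
So this recurs on the 25th of each month.
March 2019: March 25, 2019.
April 2019: April 25, 2019.
May 2019: May 25, 2019.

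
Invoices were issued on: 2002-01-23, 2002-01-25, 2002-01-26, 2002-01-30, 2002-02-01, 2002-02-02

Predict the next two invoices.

Every event lands on a Wednesday or Friday or Saturday (gaps cycle 2, 1, 4, 2, 1).
So the schedule is: every Wednesday, Friday and Saturday.
Next Wednesday: 2002-02-06.
The following Friday is 2002-02-08.

2002-02-06, 2002-02-08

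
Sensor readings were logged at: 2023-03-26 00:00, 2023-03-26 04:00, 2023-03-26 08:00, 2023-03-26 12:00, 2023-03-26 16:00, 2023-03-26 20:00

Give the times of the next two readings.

Spacing: 4, 4, 4, 4, 4 h — constant 4 h.
2023-03-26 20:00 + 4 h = 2023-03-27 00:00.
2023-03-27 00:00 + 4 h = 2023-03-27 04:00.

2023-03-27 00:00, 2023-03-27 04:00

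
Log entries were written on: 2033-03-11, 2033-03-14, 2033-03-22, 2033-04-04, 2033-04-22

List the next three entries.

2033-05-15, 2033-06-12, 2033-07-15

Gaps: 3, 8, 13, 18 days — each gap is 5 larger than the previous one.
Next gap: 23 days. 2033-04-22 + 23 days = 2033-05-15.
Next gap: 28 days. 2033-05-15 + 28 days = 2033-06-12.
Next gap: 33 days. 2033-06-12 + 33 days = 2033-07-15.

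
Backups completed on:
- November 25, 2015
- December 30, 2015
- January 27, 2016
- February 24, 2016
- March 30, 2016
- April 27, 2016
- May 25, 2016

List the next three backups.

June 29, 2016; July 27, 2016; August 31, 2016

All Wednesdays; the gaps (35, 28, 28, 35, 28, 28) vary with month length.
This is the last Wednesday of each month.
Last Wednesday of June 2016: June 29, 2016.
Last Wednesday of July 2016: July 27, 2016.
August 2016 ends with Wednesday August 31, 2016.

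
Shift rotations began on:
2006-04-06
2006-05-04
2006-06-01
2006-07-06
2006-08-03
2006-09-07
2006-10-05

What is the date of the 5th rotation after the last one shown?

Gaps: 28, 28, 35, 28, 35, 28 days — a mix of 28 and 35. Every date is a Thursday.
Each is the 1st Thursday of its month.
November 2006 — 1st Thursday is 2006-11-02.
December 2006 — 1st Thursday is 2006-12-07.
1st Thursday of January 2007: 2007-01-04.
1st Thursday of February 2007: 2007-02-01.
1st Thursday of March 2007: 2007-03-01.

2007-03-01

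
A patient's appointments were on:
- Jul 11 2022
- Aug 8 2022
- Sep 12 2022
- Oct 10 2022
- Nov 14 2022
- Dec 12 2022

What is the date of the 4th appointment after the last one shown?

Gaps: 28, 35, 28, 35, 28 days — a mix of 28 and 35. Every date is a Monday.
Each is the 2nd Monday of its month.
January 2023 — 2nd Monday is Jan 9 2023.
February 2023 — 2nd Monday is Feb 13 2023.
March 2023 — 2nd Monday is Mar 13 2023.
2nd Monday of April 2023: Apr 10 2023.

Apr 10 2023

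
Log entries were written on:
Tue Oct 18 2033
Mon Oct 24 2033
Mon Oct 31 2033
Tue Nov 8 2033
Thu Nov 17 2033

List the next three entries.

Sun Nov 27 2033, Thu Dec 8 2033, Tue Dec 20 2033

Intervals are 6, 7, 8, 9 days — an arithmetic progression with common difference 1.
Next gap: 10 days. Thu Nov 17 2033 + 10 days = Sun Nov 27 2033.
Next gap: 11 days. Sun Nov 27 2033 + 11 days = Thu Dec 8 2033.
Next gap: 12 days. Thu Dec 8 2033 + 12 days = Tue Dec 20 2033.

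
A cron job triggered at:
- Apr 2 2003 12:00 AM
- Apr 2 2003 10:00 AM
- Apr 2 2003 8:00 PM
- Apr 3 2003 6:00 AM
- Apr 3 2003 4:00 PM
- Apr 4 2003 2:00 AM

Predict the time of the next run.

Spacing: 10, 10, 10, 10, 10 h — constant 10 h.
Apr 4 2003 2:00 AM + 10 h = Apr 4 2003 12:00 PM.

Apr 4 2003 12:00 PM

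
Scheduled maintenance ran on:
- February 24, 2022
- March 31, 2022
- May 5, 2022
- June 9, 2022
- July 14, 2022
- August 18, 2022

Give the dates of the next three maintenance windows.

September 22, 2022; October 27, 2022; December 1, 2022

Every event comes 35 days after the last (35, 35, 35, 35, 35).
August 18, 2022 + 35 days = September 22, 2022.
September 22, 2022 + 35 days = October 27, 2022.
October 27, 2022 + 35 days = December 1, 2022.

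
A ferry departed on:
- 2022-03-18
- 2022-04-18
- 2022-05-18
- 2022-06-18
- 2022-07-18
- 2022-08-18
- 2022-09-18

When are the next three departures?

Gaps: 31, 30, 31, 30, 31, 31 days — not constant. Every event is on the 18th of the month.
Pattern: the 18th of each month.
Next: October 2022 → 2022-10-18.
Next: November 2022 → 2022-11-18.
Next: December 2022 → 2022-12-18.

2022-10-18, 2022-11-18, 2022-12-18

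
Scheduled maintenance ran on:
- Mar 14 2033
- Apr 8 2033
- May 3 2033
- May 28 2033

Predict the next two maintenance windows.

Jun 22 2033, Jul 17 2033

Gaps between consecutive events: 25, 25, 25 days — a constant 25-day interval.
May 28 2033 + 25 days = Jun 22 2033.
Jun 22 2033 + 25 days = Jul 17 2033.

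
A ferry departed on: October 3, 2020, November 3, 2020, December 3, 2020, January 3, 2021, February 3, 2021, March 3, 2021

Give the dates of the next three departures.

April 3, 2021; May 3, 2021; June 3, 2021

Each date is the 3rd; the gaps (31, 30, 31, 31, 28) track the month lengths.
The rule is the 3rd of each month.
April 2021: April 3, 2021.
May 2021: May 3, 2021.
Next: June 2021 → June 3, 2021.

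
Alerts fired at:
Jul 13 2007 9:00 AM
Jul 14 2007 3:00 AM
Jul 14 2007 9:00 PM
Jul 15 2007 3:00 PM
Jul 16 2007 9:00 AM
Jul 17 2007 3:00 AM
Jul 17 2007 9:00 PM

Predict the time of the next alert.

Jul 18 2007 3:00 PM

Spacing: 18, 18, 18, 18, 18, 18 h — constant 18 h.
Jul 17 2007 9:00 PM + 18 h = Jul 18 2007 3:00 PM.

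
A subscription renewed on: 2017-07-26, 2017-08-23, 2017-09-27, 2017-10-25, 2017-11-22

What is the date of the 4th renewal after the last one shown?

2018-03-28

All dates are Wednesdays, 28, 35, 28, 28 days apart.
Specifically, the 4th Wednesday of each month.
December 2017 — 4th Wednesday is 2017-12-27.
January 2018 — 4th Wednesday is 2018-01-24.
4th Wednesday of February 2018: 2018-02-28.
March 2018 — 4th Wednesday is 2018-03-28.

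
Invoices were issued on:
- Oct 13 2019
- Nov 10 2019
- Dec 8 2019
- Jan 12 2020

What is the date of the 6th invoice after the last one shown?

Gaps: 28, 28, 35 days — a mix of 28 and 35. Every date is a Sunday.
Each is the 2nd Sunday of its month.
2nd Sunday of February 2020: Feb 9 2020.
2nd Sunday of March 2020: Mar 8 2020.
April 2020 — 2nd Sunday is Apr 12 2020.
May 2020 — 2nd Sunday is May 10 2020.
June 2020 — 2nd Sunday is Jun 14 2020.
2nd Sunday of July 2020: Jul 12 2020.

Jul 12 2020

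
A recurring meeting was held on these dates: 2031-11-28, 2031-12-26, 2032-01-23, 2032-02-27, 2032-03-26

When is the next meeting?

2032-04-23

Gaps: 28, 28, 35, 28 days — a mix of 28 and 35. Every date is a Friday.
Each is the 4th Friday of its month.
April 2032 — 4th Friday is 2032-04-23.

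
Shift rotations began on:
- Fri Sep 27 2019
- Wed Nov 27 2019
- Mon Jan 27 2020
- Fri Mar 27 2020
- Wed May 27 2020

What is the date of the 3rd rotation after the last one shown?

Fri Nov 27 2020

Gaps: 61, 61, 60, 61 days — not constant. Every event is on the 27th of the month.
Pattern: the 27th of every 2 months.
Next: July 2020 → Mon Jul 27 2020.
Next: September 2020 → Sun Sep 27 2020.
Next: November 2020 → Fri Nov 27 2020.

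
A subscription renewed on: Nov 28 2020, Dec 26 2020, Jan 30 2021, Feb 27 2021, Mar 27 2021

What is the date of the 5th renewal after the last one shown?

These are Saturdays with 28, 35, 28, 28-day gaps.
Each is the final Saturday of its month — Jan 30 2021 is past the 28th, so '4th Saturday' doesn't fit.
April 2021 ends with Saturday Apr 24 2021.
May 2021 ends with Saturday May 29 2021.
Last Saturday of June 2021: Jun 26 2021.
July 2021 ends with Saturday Jul 31 2021.
August 2021 ends with Saturday Aug 28 2021.

Aug 28 2021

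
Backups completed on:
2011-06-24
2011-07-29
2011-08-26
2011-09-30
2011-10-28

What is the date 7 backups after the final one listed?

Every date is a Friday; gaps 35, 28, 35, 28 days.
Each is the last Friday of its month (at least one falls on the 29th or later, ruling out '4th Friday').
November 2011 ends with Friday 2011-11-25.
Last Friday of December 2011: 2011-12-30.
January 2012 ends with Friday 2012-01-27.
February 2012 ends with Friday 2012-02-24.
March 2012 ends with Friday 2012-03-30.
Last Friday of April 2012: 2012-04-27.
Last Friday of May 2012: 2012-05-25.

2012-05-25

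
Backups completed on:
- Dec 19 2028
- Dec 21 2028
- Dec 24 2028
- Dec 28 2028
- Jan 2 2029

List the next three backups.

Intervals are 2, 3, 4, 5 days — an arithmetic progression with common difference 1.
Next gap: 6 days. Jan 2 2029 + 6 days = Jan 8 2029.
Next gap: 7 days. Jan 8 2029 + 7 days = Jan 15 2029.
Next gap: 8 days. Jan 15 2029 + 8 days = Jan 23 2029.

Jan 8 2029, Jan 15 2029, Jan 23 2029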